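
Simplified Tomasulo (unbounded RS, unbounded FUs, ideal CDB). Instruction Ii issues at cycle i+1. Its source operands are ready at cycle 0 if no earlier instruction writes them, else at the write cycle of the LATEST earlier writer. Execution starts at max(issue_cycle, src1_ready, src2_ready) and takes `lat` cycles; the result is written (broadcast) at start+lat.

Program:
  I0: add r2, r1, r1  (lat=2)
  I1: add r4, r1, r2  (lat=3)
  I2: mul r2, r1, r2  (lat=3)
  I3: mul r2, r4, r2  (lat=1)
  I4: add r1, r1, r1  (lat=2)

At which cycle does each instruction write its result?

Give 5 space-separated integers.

Answer: 3 6 6 7 7

Derivation:
I0 add r2: issue@1 deps=(None,None) exec_start@1 write@3
I1 add r4: issue@2 deps=(None,0) exec_start@3 write@6
I2 mul r2: issue@3 deps=(None,0) exec_start@3 write@6
I3 mul r2: issue@4 deps=(1,2) exec_start@6 write@7
I4 add r1: issue@5 deps=(None,None) exec_start@5 write@7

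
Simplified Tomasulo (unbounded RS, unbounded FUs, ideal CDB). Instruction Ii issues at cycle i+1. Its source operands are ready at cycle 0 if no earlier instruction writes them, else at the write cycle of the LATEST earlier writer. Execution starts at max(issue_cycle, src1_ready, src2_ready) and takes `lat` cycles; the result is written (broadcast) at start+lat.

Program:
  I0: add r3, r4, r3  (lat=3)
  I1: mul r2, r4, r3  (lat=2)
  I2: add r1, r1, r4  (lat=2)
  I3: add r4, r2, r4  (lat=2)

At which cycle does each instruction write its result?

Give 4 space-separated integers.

I0 add r3: issue@1 deps=(None,None) exec_start@1 write@4
I1 mul r2: issue@2 deps=(None,0) exec_start@4 write@6
I2 add r1: issue@3 deps=(None,None) exec_start@3 write@5
I3 add r4: issue@4 deps=(1,None) exec_start@6 write@8

Answer: 4 6 5 8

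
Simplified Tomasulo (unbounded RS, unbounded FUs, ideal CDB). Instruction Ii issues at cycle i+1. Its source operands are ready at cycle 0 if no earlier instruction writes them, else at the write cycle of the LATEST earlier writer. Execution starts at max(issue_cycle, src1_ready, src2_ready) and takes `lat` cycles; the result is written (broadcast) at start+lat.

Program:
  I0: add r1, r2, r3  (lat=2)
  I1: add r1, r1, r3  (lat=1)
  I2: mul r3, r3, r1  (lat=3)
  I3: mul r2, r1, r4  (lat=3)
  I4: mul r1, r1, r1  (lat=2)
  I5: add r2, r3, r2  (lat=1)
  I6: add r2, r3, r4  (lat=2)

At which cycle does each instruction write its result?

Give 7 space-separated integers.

I0 add r1: issue@1 deps=(None,None) exec_start@1 write@3
I1 add r1: issue@2 deps=(0,None) exec_start@3 write@4
I2 mul r3: issue@3 deps=(None,1) exec_start@4 write@7
I3 mul r2: issue@4 deps=(1,None) exec_start@4 write@7
I4 mul r1: issue@5 deps=(1,1) exec_start@5 write@7
I5 add r2: issue@6 deps=(2,3) exec_start@7 write@8
I6 add r2: issue@7 deps=(2,None) exec_start@7 write@9

Answer: 3 4 7 7 7 8 9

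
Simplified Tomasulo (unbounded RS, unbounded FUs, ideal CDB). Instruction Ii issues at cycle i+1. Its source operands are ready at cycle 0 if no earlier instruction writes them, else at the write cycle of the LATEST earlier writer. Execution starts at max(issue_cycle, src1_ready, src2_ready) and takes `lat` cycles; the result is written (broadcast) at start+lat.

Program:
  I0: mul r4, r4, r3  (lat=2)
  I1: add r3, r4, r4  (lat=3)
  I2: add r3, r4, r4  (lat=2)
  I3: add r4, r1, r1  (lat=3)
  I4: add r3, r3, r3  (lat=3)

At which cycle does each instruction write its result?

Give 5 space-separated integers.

I0 mul r4: issue@1 deps=(None,None) exec_start@1 write@3
I1 add r3: issue@2 deps=(0,0) exec_start@3 write@6
I2 add r3: issue@3 deps=(0,0) exec_start@3 write@5
I3 add r4: issue@4 deps=(None,None) exec_start@4 write@7
I4 add r3: issue@5 deps=(2,2) exec_start@5 write@8

Answer: 3 6 5 7 8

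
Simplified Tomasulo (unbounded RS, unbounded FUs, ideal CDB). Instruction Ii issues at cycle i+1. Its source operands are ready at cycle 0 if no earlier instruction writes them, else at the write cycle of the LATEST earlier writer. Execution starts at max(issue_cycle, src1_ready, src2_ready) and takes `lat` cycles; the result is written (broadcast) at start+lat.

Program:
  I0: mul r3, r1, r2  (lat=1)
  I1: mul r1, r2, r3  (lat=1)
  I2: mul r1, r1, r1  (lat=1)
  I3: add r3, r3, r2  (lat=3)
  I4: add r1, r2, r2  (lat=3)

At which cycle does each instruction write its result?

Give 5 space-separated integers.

Answer: 2 3 4 7 8

Derivation:
I0 mul r3: issue@1 deps=(None,None) exec_start@1 write@2
I1 mul r1: issue@2 deps=(None,0) exec_start@2 write@3
I2 mul r1: issue@3 deps=(1,1) exec_start@3 write@4
I3 add r3: issue@4 deps=(0,None) exec_start@4 write@7
I4 add r1: issue@5 deps=(None,None) exec_start@5 write@8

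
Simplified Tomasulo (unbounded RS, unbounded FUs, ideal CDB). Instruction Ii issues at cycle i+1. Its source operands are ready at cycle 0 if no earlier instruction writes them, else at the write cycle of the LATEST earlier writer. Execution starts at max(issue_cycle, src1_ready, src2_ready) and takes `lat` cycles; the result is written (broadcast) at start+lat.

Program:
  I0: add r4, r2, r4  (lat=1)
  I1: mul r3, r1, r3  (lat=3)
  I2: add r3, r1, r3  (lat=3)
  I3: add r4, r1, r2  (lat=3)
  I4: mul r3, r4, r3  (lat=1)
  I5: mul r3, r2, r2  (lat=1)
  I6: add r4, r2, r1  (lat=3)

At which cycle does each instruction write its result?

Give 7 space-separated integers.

Answer: 2 5 8 7 9 7 10

Derivation:
I0 add r4: issue@1 deps=(None,None) exec_start@1 write@2
I1 mul r3: issue@2 deps=(None,None) exec_start@2 write@5
I2 add r3: issue@3 deps=(None,1) exec_start@5 write@8
I3 add r4: issue@4 deps=(None,None) exec_start@4 write@7
I4 mul r3: issue@5 deps=(3,2) exec_start@8 write@9
I5 mul r3: issue@6 deps=(None,None) exec_start@6 write@7
I6 add r4: issue@7 deps=(None,None) exec_start@7 write@10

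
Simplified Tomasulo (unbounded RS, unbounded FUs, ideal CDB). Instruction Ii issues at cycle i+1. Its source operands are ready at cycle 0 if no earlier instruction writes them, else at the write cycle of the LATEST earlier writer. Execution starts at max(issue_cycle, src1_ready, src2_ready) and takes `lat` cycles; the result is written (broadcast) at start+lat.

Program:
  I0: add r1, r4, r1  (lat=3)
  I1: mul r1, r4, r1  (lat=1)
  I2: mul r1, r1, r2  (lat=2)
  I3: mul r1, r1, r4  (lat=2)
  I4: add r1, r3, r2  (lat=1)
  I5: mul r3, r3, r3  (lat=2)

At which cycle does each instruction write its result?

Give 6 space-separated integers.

I0 add r1: issue@1 deps=(None,None) exec_start@1 write@4
I1 mul r1: issue@2 deps=(None,0) exec_start@4 write@5
I2 mul r1: issue@3 deps=(1,None) exec_start@5 write@7
I3 mul r1: issue@4 deps=(2,None) exec_start@7 write@9
I4 add r1: issue@5 deps=(None,None) exec_start@5 write@6
I5 mul r3: issue@6 deps=(None,None) exec_start@6 write@8

Answer: 4 5 7 9 6 8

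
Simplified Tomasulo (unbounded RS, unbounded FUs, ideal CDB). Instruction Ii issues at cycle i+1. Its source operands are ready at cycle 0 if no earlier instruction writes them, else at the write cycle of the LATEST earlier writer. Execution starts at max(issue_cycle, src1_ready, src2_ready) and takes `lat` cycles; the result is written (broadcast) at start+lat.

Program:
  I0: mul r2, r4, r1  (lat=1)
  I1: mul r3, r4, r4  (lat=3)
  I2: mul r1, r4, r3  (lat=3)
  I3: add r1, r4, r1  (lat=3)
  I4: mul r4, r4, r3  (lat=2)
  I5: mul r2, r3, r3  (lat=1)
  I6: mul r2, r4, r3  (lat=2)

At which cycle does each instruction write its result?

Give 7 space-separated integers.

Answer: 2 5 8 11 7 7 9

Derivation:
I0 mul r2: issue@1 deps=(None,None) exec_start@1 write@2
I1 mul r3: issue@2 deps=(None,None) exec_start@2 write@5
I2 mul r1: issue@3 deps=(None,1) exec_start@5 write@8
I3 add r1: issue@4 deps=(None,2) exec_start@8 write@11
I4 mul r4: issue@5 deps=(None,1) exec_start@5 write@7
I5 mul r2: issue@6 deps=(1,1) exec_start@6 write@7
I6 mul r2: issue@7 deps=(4,1) exec_start@7 write@9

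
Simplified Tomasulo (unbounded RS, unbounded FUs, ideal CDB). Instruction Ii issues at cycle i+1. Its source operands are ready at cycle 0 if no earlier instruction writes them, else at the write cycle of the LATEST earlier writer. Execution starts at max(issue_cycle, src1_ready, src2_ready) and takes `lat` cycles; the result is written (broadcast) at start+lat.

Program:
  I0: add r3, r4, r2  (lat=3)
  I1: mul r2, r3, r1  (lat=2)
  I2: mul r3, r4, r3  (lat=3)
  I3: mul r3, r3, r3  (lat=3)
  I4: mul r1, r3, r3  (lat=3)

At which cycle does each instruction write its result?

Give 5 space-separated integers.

I0 add r3: issue@1 deps=(None,None) exec_start@1 write@4
I1 mul r2: issue@2 deps=(0,None) exec_start@4 write@6
I2 mul r3: issue@3 deps=(None,0) exec_start@4 write@7
I3 mul r3: issue@4 deps=(2,2) exec_start@7 write@10
I4 mul r1: issue@5 deps=(3,3) exec_start@10 write@13

Answer: 4 6 7 10 13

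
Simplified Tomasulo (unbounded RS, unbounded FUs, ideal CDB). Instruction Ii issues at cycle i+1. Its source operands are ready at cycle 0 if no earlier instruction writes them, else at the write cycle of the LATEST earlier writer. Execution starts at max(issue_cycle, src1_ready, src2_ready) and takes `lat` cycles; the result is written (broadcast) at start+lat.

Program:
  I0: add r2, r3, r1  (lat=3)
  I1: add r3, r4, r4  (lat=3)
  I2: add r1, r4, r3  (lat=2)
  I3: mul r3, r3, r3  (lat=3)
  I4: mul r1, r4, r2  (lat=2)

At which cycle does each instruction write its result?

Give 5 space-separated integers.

Answer: 4 5 7 8 7

Derivation:
I0 add r2: issue@1 deps=(None,None) exec_start@1 write@4
I1 add r3: issue@2 deps=(None,None) exec_start@2 write@5
I2 add r1: issue@3 deps=(None,1) exec_start@5 write@7
I3 mul r3: issue@4 deps=(1,1) exec_start@5 write@8
I4 mul r1: issue@5 deps=(None,0) exec_start@5 write@7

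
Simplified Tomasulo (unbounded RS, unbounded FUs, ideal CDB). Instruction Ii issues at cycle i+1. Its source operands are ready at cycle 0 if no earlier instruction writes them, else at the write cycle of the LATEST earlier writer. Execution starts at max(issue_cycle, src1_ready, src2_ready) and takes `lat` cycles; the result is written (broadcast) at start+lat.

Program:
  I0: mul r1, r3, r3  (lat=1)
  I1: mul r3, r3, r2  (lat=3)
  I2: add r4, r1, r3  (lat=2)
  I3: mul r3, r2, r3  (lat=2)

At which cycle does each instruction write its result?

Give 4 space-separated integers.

I0 mul r1: issue@1 deps=(None,None) exec_start@1 write@2
I1 mul r3: issue@2 deps=(None,None) exec_start@2 write@5
I2 add r4: issue@3 deps=(0,1) exec_start@5 write@7
I3 mul r3: issue@4 deps=(None,1) exec_start@5 write@7

Answer: 2 5 7 7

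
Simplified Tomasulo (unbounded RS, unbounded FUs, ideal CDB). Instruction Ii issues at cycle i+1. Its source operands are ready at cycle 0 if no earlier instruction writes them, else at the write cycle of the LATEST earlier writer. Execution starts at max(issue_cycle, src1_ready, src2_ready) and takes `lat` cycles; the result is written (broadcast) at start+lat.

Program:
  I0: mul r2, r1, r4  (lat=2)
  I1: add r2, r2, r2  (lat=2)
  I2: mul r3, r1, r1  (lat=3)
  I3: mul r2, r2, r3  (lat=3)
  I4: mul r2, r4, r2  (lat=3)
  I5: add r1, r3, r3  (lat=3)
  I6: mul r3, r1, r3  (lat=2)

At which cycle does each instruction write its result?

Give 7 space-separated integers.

I0 mul r2: issue@1 deps=(None,None) exec_start@1 write@3
I1 add r2: issue@2 deps=(0,0) exec_start@3 write@5
I2 mul r3: issue@3 deps=(None,None) exec_start@3 write@6
I3 mul r2: issue@4 deps=(1,2) exec_start@6 write@9
I4 mul r2: issue@5 deps=(None,3) exec_start@9 write@12
I5 add r1: issue@6 deps=(2,2) exec_start@6 write@9
I6 mul r3: issue@7 deps=(5,2) exec_start@9 write@11

Answer: 3 5 6 9 12 9 11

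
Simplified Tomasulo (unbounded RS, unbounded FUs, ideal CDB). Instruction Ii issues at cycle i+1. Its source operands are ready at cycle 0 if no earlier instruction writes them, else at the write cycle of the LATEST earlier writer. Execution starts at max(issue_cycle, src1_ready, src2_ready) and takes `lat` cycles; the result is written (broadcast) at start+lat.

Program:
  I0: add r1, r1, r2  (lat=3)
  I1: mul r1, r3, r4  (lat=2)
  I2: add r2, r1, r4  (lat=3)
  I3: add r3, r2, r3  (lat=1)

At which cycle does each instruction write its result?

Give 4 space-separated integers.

Answer: 4 4 7 8

Derivation:
I0 add r1: issue@1 deps=(None,None) exec_start@1 write@4
I1 mul r1: issue@2 deps=(None,None) exec_start@2 write@4
I2 add r2: issue@3 deps=(1,None) exec_start@4 write@7
I3 add r3: issue@4 deps=(2,None) exec_start@7 write@8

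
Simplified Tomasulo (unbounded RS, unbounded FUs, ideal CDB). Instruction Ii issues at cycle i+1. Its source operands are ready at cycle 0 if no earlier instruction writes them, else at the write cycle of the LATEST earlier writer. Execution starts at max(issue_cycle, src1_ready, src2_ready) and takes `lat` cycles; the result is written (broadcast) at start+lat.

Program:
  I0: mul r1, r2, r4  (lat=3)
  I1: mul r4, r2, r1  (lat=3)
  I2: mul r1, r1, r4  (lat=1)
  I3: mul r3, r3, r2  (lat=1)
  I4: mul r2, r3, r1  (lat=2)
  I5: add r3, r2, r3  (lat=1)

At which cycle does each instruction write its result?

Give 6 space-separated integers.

Answer: 4 7 8 5 10 11

Derivation:
I0 mul r1: issue@1 deps=(None,None) exec_start@1 write@4
I1 mul r4: issue@2 deps=(None,0) exec_start@4 write@7
I2 mul r1: issue@3 deps=(0,1) exec_start@7 write@8
I3 mul r3: issue@4 deps=(None,None) exec_start@4 write@5
I4 mul r2: issue@5 deps=(3,2) exec_start@8 write@10
I5 add r3: issue@6 deps=(4,3) exec_start@10 write@11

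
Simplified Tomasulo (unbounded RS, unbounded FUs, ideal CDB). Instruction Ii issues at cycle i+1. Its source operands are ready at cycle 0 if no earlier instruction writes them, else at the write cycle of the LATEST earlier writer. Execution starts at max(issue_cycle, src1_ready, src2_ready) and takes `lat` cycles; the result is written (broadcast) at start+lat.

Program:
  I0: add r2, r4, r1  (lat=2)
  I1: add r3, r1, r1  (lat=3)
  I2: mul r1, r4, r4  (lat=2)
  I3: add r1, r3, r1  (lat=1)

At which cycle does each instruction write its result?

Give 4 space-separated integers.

I0 add r2: issue@1 deps=(None,None) exec_start@1 write@3
I1 add r3: issue@2 deps=(None,None) exec_start@2 write@5
I2 mul r1: issue@3 deps=(None,None) exec_start@3 write@5
I3 add r1: issue@4 deps=(1,2) exec_start@5 write@6

Answer: 3 5 5 6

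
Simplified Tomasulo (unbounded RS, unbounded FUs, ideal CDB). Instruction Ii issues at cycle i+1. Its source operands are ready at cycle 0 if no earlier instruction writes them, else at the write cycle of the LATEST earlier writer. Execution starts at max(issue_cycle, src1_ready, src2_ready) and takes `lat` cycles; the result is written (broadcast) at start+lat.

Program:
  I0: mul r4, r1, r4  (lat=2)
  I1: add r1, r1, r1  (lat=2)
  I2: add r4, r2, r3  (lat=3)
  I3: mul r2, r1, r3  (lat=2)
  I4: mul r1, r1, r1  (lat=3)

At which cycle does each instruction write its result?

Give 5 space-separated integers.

I0 mul r4: issue@1 deps=(None,None) exec_start@1 write@3
I1 add r1: issue@2 deps=(None,None) exec_start@2 write@4
I2 add r4: issue@3 deps=(None,None) exec_start@3 write@6
I3 mul r2: issue@4 deps=(1,None) exec_start@4 write@6
I4 mul r1: issue@5 deps=(1,1) exec_start@5 write@8

Answer: 3 4 6 6 8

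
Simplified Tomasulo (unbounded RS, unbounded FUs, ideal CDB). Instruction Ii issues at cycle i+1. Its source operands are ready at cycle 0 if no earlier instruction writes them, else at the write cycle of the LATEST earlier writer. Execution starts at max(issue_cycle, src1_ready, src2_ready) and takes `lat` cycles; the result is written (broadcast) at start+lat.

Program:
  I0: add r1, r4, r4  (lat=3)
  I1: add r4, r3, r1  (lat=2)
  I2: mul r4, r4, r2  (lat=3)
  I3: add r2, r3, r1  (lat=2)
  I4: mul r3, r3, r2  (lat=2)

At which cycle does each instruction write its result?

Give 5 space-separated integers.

Answer: 4 6 9 6 8

Derivation:
I0 add r1: issue@1 deps=(None,None) exec_start@1 write@4
I1 add r4: issue@2 deps=(None,0) exec_start@4 write@6
I2 mul r4: issue@3 deps=(1,None) exec_start@6 write@9
I3 add r2: issue@4 deps=(None,0) exec_start@4 write@6
I4 mul r3: issue@5 deps=(None,3) exec_start@6 write@8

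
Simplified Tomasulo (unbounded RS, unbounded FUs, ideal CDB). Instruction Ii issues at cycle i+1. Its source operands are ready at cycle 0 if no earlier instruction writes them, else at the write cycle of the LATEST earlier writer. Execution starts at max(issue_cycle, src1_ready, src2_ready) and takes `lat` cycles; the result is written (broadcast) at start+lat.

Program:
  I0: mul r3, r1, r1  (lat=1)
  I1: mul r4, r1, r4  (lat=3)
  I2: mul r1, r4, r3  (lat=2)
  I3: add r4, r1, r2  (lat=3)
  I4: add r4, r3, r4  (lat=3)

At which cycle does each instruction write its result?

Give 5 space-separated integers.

I0 mul r3: issue@1 deps=(None,None) exec_start@1 write@2
I1 mul r4: issue@2 deps=(None,None) exec_start@2 write@5
I2 mul r1: issue@3 deps=(1,0) exec_start@5 write@7
I3 add r4: issue@4 deps=(2,None) exec_start@7 write@10
I4 add r4: issue@5 deps=(0,3) exec_start@10 write@13

Answer: 2 5 7 10 13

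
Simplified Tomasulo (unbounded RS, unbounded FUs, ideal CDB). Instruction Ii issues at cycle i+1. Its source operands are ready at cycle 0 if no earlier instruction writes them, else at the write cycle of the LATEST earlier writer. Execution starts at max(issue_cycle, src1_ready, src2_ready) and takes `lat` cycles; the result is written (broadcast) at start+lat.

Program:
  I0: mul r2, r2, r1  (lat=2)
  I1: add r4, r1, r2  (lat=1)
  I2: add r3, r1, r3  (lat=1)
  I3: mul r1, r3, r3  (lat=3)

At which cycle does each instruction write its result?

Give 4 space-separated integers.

Answer: 3 4 4 7

Derivation:
I0 mul r2: issue@1 deps=(None,None) exec_start@1 write@3
I1 add r4: issue@2 deps=(None,0) exec_start@3 write@4
I2 add r3: issue@3 deps=(None,None) exec_start@3 write@4
I3 mul r1: issue@4 deps=(2,2) exec_start@4 write@7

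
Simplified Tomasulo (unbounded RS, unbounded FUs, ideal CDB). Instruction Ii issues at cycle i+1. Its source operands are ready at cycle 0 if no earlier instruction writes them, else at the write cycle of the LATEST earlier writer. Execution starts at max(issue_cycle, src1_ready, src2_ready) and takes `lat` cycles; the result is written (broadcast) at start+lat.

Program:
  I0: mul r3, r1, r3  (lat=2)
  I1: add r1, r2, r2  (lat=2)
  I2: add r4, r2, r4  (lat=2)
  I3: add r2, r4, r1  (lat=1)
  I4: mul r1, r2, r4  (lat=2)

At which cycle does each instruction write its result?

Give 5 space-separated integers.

Answer: 3 4 5 6 8

Derivation:
I0 mul r3: issue@1 deps=(None,None) exec_start@1 write@3
I1 add r1: issue@2 deps=(None,None) exec_start@2 write@4
I2 add r4: issue@3 deps=(None,None) exec_start@3 write@5
I3 add r2: issue@4 deps=(2,1) exec_start@5 write@6
I4 mul r1: issue@5 deps=(3,2) exec_start@6 write@8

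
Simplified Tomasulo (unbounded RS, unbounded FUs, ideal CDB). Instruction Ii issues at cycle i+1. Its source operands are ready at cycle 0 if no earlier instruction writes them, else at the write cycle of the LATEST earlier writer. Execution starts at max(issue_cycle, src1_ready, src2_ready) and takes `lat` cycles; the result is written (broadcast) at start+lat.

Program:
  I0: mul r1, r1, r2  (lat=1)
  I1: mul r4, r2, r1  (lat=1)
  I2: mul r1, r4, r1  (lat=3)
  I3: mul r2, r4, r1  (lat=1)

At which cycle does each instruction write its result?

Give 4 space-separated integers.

Answer: 2 3 6 7

Derivation:
I0 mul r1: issue@1 deps=(None,None) exec_start@1 write@2
I1 mul r4: issue@2 deps=(None,0) exec_start@2 write@3
I2 mul r1: issue@3 deps=(1,0) exec_start@3 write@6
I3 mul r2: issue@4 deps=(1,2) exec_start@6 write@7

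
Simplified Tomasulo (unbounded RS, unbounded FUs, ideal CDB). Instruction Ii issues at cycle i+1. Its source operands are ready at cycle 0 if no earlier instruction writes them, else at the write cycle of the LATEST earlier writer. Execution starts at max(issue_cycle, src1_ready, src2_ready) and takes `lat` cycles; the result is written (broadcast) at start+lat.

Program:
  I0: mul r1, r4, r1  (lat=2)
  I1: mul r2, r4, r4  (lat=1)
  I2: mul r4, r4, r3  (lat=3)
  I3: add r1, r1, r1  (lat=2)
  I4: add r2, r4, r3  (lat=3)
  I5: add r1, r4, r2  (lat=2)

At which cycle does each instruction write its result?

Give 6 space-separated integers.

I0 mul r1: issue@1 deps=(None,None) exec_start@1 write@3
I1 mul r2: issue@2 deps=(None,None) exec_start@2 write@3
I2 mul r4: issue@3 deps=(None,None) exec_start@3 write@6
I3 add r1: issue@4 deps=(0,0) exec_start@4 write@6
I4 add r2: issue@5 deps=(2,None) exec_start@6 write@9
I5 add r1: issue@6 deps=(2,4) exec_start@9 write@11

Answer: 3 3 6 6 9 11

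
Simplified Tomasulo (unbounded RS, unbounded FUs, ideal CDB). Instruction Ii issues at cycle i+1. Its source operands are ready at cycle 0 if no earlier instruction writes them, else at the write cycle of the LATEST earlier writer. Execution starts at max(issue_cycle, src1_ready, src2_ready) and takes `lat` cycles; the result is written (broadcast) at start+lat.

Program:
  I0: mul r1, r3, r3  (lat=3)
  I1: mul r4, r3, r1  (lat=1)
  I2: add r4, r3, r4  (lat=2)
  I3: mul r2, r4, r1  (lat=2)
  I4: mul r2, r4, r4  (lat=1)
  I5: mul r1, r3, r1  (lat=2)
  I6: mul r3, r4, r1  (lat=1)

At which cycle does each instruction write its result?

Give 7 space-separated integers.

I0 mul r1: issue@1 deps=(None,None) exec_start@1 write@4
I1 mul r4: issue@2 deps=(None,0) exec_start@4 write@5
I2 add r4: issue@3 deps=(None,1) exec_start@5 write@7
I3 mul r2: issue@4 deps=(2,0) exec_start@7 write@9
I4 mul r2: issue@5 deps=(2,2) exec_start@7 write@8
I5 mul r1: issue@6 deps=(None,0) exec_start@6 write@8
I6 mul r3: issue@7 deps=(2,5) exec_start@8 write@9

Answer: 4 5 7 9 8 8 9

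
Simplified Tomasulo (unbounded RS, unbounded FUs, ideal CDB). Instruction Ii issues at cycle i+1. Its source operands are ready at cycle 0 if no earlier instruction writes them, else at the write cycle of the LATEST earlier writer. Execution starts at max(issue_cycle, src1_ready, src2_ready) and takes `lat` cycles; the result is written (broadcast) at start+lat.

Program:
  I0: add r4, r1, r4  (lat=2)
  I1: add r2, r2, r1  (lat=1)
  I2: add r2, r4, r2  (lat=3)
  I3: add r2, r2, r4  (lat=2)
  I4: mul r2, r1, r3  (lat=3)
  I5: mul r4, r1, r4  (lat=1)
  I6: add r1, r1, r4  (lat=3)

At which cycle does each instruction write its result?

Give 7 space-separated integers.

Answer: 3 3 6 8 8 7 10

Derivation:
I0 add r4: issue@1 deps=(None,None) exec_start@1 write@3
I1 add r2: issue@2 deps=(None,None) exec_start@2 write@3
I2 add r2: issue@3 deps=(0,1) exec_start@3 write@6
I3 add r2: issue@4 deps=(2,0) exec_start@6 write@8
I4 mul r2: issue@5 deps=(None,None) exec_start@5 write@8
I5 mul r4: issue@6 deps=(None,0) exec_start@6 write@7
I6 add r1: issue@7 deps=(None,5) exec_start@7 write@10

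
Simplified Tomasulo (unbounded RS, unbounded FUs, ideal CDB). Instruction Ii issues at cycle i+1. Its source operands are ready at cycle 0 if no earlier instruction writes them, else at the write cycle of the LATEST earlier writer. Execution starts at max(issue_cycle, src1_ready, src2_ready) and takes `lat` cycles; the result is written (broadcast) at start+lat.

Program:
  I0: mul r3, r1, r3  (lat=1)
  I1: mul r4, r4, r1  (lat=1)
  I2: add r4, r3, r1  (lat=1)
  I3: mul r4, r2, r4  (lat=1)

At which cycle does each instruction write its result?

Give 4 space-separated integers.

Answer: 2 3 4 5

Derivation:
I0 mul r3: issue@1 deps=(None,None) exec_start@1 write@2
I1 mul r4: issue@2 deps=(None,None) exec_start@2 write@3
I2 add r4: issue@3 deps=(0,None) exec_start@3 write@4
I3 mul r4: issue@4 deps=(None,2) exec_start@4 write@5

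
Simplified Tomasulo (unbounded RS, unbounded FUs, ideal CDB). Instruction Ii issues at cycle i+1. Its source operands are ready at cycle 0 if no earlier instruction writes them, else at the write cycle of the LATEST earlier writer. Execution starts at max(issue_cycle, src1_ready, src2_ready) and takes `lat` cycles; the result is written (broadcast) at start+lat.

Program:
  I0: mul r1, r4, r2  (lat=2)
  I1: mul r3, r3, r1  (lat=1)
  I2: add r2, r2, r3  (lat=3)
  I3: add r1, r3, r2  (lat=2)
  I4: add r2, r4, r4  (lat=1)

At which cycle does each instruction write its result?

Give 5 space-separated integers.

Answer: 3 4 7 9 6

Derivation:
I0 mul r1: issue@1 deps=(None,None) exec_start@1 write@3
I1 mul r3: issue@2 deps=(None,0) exec_start@3 write@4
I2 add r2: issue@3 deps=(None,1) exec_start@4 write@7
I3 add r1: issue@4 deps=(1,2) exec_start@7 write@9
I4 add r2: issue@5 deps=(None,None) exec_start@5 write@6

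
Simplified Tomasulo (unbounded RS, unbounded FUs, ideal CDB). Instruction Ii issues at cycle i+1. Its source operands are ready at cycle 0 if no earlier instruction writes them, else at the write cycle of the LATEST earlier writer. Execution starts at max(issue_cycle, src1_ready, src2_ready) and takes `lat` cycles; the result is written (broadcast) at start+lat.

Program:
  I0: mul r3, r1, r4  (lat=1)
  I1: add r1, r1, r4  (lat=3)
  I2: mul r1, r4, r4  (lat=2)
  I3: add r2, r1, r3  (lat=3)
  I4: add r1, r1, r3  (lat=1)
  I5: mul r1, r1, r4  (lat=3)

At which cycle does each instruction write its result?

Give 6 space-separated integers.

Answer: 2 5 5 8 6 9

Derivation:
I0 mul r3: issue@1 deps=(None,None) exec_start@1 write@2
I1 add r1: issue@2 deps=(None,None) exec_start@2 write@5
I2 mul r1: issue@3 deps=(None,None) exec_start@3 write@5
I3 add r2: issue@4 deps=(2,0) exec_start@5 write@8
I4 add r1: issue@5 deps=(2,0) exec_start@5 write@6
I5 mul r1: issue@6 deps=(4,None) exec_start@6 write@9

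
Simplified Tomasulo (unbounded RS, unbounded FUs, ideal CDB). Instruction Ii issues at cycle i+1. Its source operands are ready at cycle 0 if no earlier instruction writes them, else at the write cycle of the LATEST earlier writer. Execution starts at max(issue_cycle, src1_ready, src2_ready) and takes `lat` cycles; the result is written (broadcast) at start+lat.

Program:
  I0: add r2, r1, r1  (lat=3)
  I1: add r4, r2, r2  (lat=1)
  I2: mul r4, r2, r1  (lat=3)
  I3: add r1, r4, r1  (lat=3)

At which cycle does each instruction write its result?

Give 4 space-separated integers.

Answer: 4 5 7 10

Derivation:
I0 add r2: issue@1 deps=(None,None) exec_start@1 write@4
I1 add r4: issue@2 deps=(0,0) exec_start@4 write@5
I2 mul r4: issue@3 deps=(0,None) exec_start@4 write@7
I3 add r1: issue@4 deps=(2,None) exec_start@7 write@10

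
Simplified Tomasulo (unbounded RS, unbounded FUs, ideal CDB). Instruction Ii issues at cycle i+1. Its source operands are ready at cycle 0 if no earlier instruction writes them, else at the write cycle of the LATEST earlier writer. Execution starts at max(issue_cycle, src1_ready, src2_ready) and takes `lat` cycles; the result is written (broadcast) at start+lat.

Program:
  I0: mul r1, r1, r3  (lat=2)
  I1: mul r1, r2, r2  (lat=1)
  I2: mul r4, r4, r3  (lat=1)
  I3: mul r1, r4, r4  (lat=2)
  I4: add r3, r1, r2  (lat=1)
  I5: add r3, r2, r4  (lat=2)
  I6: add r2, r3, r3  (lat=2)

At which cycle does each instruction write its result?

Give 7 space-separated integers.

Answer: 3 3 4 6 7 8 10

Derivation:
I0 mul r1: issue@1 deps=(None,None) exec_start@1 write@3
I1 mul r1: issue@2 deps=(None,None) exec_start@2 write@3
I2 mul r4: issue@3 deps=(None,None) exec_start@3 write@4
I3 mul r1: issue@4 deps=(2,2) exec_start@4 write@6
I4 add r3: issue@5 deps=(3,None) exec_start@6 write@7
I5 add r3: issue@6 deps=(None,2) exec_start@6 write@8
I6 add r2: issue@7 deps=(5,5) exec_start@8 write@10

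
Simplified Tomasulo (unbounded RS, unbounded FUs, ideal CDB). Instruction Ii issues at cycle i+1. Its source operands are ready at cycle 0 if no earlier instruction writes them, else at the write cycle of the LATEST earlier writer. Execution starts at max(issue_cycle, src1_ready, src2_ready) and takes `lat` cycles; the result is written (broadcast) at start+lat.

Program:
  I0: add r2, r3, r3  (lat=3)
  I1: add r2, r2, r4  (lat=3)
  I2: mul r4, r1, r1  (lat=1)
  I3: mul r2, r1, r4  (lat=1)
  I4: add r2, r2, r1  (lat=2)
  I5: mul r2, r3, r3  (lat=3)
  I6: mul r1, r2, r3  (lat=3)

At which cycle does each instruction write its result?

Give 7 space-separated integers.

I0 add r2: issue@1 deps=(None,None) exec_start@1 write@4
I1 add r2: issue@2 deps=(0,None) exec_start@4 write@7
I2 mul r4: issue@3 deps=(None,None) exec_start@3 write@4
I3 mul r2: issue@4 deps=(None,2) exec_start@4 write@5
I4 add r2: issue@5 deps=(3,None) exec_start@5 write@7
I5 mul r2: issue@6 deps=(None,None) exec_start@6 write@9
I6 mul r1: issue@7 deps=(5,None) exec_start@9 write@12

Answer: 4 7 4 5 7 9 12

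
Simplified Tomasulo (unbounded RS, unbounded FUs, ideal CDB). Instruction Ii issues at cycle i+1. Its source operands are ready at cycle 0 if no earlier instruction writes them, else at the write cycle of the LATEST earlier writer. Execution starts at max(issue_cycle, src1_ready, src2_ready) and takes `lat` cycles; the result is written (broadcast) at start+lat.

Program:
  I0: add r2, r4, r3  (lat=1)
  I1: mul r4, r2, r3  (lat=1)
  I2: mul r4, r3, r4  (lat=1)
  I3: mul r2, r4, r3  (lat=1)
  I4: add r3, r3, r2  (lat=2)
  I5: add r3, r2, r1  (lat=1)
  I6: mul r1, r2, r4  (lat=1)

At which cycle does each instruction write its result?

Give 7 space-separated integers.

I0 add r2: issue@1 deps=(None,None) exec_start@1 write@2
I1 mul r4: issue@2 deps=(0,None) exec_start@2 write@3
I2 mul r4: issue@3 deps=(None,1) exec_start@3 write@4
I3 mul r2: issue@4 deps=(2,None) exec_start@4 write@5
I4 add r3: issue@5 deps=(None,3) exec_start@5 write@7
I5 add r3: issue@6 deps=(3,None) exec_start@6 write@7
I6 mul r1: issue@7 deps=(3,2) exec_start@7 write@8

Answer: 2 3 4 5 7 7 8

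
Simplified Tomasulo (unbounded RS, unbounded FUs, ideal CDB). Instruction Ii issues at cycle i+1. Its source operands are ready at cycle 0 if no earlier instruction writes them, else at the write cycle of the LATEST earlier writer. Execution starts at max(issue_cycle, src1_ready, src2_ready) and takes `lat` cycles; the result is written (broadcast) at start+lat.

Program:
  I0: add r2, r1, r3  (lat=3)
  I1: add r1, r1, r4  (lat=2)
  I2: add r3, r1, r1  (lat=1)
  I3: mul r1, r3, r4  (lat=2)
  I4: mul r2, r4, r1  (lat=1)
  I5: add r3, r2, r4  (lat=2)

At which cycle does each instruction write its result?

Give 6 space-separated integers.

Answer: 4 4 5 7 8 10

Derivation:
I0 add r2: issue@1 deps=(None,None) exec_start@1 write@4
I1 add r1: issue@2 deps=(None,None) exec_start@2 write@4
I2 add r3: issue@3 deps=(1,1) exec_start@4 write@5
I3 mul r1: issue@4 deps=(2,None) exec_start@5 write@7
I4 mul r2: issue@5 deps=(None,3) exec_start@7 write@8
I5 add r3: issue@6 deps=(4,None) exec_start@8 write@10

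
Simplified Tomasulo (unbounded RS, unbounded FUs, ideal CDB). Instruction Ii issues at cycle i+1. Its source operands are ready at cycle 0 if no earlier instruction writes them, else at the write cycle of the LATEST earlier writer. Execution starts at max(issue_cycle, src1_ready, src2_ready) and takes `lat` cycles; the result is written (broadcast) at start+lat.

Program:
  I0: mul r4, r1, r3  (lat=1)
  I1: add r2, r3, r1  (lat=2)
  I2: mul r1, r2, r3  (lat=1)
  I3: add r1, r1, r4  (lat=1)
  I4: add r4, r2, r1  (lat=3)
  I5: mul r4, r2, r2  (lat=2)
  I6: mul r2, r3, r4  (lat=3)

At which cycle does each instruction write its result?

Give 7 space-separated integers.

I0 mul r4: issue@1 deps=(None,None) exec_start@1 write@2
I1 add r2: issue@2 deps=(None,None) exec_start@2 write@4
I2 mul r1: issue@3 deps=(1,None) exec_start@4 write@5
I3 add r1: issue@4 deps=(2,0) exec_start@5 write@6
I4 add r4: issue@5 deps=(1,3) exec_start@6 write@9
I5 mul r4: issue@6 deps=(1,1) exec_start@6 write@8
I6 mul r2: issue@7 deps=(None,5) exec_start@8 write@11

Answer: 2 4 5 6 9 8 11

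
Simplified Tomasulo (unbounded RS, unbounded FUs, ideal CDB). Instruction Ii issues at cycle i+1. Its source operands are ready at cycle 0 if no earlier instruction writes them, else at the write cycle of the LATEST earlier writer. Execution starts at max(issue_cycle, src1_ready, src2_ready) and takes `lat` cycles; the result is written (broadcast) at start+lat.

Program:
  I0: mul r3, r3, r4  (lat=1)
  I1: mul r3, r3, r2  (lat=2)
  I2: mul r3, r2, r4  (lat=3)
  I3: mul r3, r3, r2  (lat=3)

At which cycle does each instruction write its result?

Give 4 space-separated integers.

Answer: 2 4 6 9

Derivation:
I0 mul r3: issue@1 deps=(None,None) exec_start@1 write@2
I1 mul r3: issue@2 deps=(0,None) exec_start@2 write@4
I2 mul r3: issue@3 deps=(None,None) exec_start@3 write@6
I3 mul r3: issue@4 deps=(2,None) exec_start@6 write@9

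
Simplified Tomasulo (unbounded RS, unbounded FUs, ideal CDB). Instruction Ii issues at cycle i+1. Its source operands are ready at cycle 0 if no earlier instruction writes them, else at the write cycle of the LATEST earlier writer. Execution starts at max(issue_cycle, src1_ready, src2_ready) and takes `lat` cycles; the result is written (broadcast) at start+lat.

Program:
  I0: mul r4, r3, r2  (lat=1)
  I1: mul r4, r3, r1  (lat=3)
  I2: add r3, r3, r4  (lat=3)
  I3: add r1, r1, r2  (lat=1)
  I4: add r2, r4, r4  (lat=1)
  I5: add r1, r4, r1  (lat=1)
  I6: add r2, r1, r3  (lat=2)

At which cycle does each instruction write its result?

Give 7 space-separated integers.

Answer: 2 5 8 5 6 7 10

Derivation:
I0 mul r4: issue@1 deps=(None,None) exec_start@1 write@2
I1 mul r4: issue@2 deps=(None,None) exec_start@2 write@5
I2 add r3: issue@3 deps=(None,1) exec_start@5 write@8
I3 add r1: issue@4 deps=(None,None) exec_start@4 write@5
I4 add r2: issue@5 deps=(1,1) exec_start@5 write@6
I5 add r1: issue@6 deps=(1,3) exec_start@6 write@7
I6 add r2: issue@7 deps=(5,2) exec_start@8 write@10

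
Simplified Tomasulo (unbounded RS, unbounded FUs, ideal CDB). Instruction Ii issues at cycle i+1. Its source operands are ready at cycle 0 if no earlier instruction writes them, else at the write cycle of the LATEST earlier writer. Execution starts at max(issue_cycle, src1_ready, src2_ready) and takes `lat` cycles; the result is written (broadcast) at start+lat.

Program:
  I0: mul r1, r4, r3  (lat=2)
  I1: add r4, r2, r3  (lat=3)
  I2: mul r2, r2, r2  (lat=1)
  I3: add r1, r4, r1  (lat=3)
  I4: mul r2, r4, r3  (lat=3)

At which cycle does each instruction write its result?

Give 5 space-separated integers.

I0 mul r1: issue@1 deps=(None,None) exec_start@1 write@3
I1 add r4: issue@2 deps=(None,None) exec_start@2 write@5
I2 mul r2: issue@3 deps=(None,None) exec_start@3 write@4
I3 add r1: issue@4 deps=(1,0) exec_start@5 write@8
I4 mul r2: issue@5 deps=(1,None) exec_start@5 write@8

Answer: 3 5 4 8 8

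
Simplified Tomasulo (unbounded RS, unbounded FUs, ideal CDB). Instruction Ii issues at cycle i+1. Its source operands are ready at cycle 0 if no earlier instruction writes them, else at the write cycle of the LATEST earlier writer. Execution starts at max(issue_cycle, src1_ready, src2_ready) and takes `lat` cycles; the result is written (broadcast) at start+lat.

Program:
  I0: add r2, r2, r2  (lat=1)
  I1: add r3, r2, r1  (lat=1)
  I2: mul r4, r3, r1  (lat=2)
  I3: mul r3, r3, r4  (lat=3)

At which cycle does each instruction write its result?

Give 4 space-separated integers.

I0 add r2: issue@1 deps=(None,None) exec_start@1 write@2
I1 add r3: issue@2 deps=(0,None) exec_start@2 write@3
I2 mul r4: issue@3 deps=(1,None) exec_start@3 write@5
I3 mul r3: issue@4 deps=(1,2) exec_start@5 write@8

Answer: 2 3 5 8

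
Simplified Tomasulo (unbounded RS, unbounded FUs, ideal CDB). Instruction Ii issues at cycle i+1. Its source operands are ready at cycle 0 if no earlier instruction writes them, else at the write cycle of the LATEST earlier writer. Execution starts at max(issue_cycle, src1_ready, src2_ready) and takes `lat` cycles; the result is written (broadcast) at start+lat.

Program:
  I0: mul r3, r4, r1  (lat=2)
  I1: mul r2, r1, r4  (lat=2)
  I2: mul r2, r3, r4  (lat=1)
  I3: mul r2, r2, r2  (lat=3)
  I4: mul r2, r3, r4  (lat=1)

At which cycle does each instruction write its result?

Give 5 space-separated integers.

I0 mul r3: issue@1 deps=(None,None) exec_start@1 write@3
I1 mul r2: issue@2 deps=(None,None) exec_start@2 write@4
I2 mul r2: issue@3 deps=(0,None) exec_start@3 write@4
I3 mul r2: issue@4 deps=(2,2) exec_start@4 write@7
I4 mul r2: issue@5 deps=(0,None) exec_start@5 write@6

Answer: 3 4 4 7 6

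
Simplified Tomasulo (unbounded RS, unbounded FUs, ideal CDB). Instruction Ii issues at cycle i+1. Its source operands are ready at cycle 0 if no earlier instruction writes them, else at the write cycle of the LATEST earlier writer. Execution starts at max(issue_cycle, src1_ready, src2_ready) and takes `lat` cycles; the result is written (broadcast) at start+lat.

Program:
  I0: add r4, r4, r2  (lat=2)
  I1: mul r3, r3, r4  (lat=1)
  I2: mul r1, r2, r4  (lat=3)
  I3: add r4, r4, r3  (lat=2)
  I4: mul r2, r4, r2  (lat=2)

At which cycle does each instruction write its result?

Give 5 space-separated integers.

I0 add r4: issue@1 deps=(None,None) exec_start@1 write@3
I1 mul r3: issue@2 deps=(None,0) exec_start@3 write@4
I2 mul r1: issue@3 deps=(None,0) exec_start@3 write@6
I3 add r4: issue@4 deps=(0,1) exec_start@4 write@6
I4 mul r2: issue@5 deps=(3,None) exec_start@6 write@8

Answer: 3 4 6 6 8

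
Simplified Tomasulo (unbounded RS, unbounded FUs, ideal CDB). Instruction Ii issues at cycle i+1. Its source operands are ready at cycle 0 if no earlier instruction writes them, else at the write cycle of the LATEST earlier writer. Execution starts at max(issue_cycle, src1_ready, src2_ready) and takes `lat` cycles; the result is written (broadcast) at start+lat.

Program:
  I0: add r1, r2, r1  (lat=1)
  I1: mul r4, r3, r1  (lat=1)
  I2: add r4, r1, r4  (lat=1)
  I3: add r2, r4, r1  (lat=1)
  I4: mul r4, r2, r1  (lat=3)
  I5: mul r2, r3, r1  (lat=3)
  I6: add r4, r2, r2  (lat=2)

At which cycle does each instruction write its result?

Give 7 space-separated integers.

Answer: 2 3 4 5 8 9 11

Derivation:
I0 add r1: issue@1 deps=(None,None) exec_start@1 write@2
I1 mul r4: issue@2 deps=(None,0) exec_start@2 write@3
I2 add r4: issue@3 deps=(0,1) exec_start@3 write@4
I3 add r2: issue@4 deps=(2,0) exec_start@4 write@5
I4 mul r4: issue@5 deps=(3,0) exec_start@5 write@8
I5 mul r2: issue@6 deps=(None,0) exec_start@6 write@9
I6 add r4: issue@7 deps=(5,5) exec_start@9 write@11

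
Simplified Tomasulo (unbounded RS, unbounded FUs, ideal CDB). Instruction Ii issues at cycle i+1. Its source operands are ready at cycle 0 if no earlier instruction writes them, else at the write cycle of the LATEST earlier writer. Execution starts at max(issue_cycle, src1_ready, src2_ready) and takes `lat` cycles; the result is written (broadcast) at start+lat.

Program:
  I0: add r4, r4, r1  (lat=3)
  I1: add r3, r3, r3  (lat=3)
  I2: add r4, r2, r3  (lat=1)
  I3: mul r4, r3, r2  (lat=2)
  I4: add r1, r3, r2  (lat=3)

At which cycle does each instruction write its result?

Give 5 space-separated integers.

I0 add r4: issue@1 deps=(None,None) exec_start@1 write@4
I1 add r3: issue@2 deps=(None,None) exec_start@2 write@5
I2 add r4: issue@3 deps=(None,1) exec_start@5 write@6
I3 mul r4: issue@4 deps=(1,None) exec_start@5 write@7
I4 add r1: issue@5 deps=(1,None) exec_start@5 write@8

Answer: 4 5 6 7 8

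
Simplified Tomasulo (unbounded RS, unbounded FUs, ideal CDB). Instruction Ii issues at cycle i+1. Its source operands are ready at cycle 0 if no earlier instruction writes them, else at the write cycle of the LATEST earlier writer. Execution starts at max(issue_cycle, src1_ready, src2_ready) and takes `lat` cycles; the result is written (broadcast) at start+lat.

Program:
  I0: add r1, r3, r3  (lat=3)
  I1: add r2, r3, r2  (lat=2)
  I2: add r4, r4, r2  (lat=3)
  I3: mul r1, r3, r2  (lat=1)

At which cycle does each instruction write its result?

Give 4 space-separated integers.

I0 add r1: issue@1 deps=(None,None) exec_start@1 write@4
I1 add r2: issue@2 deps=(None,None) exec_start@2 write@4
I2 add r4: issue@3 deps=(None,1) exec_start@4 write@7
I3 mul r1: issue@4 deps=(None,1) exec_start@4 write@5

Answer: 4 4 7 5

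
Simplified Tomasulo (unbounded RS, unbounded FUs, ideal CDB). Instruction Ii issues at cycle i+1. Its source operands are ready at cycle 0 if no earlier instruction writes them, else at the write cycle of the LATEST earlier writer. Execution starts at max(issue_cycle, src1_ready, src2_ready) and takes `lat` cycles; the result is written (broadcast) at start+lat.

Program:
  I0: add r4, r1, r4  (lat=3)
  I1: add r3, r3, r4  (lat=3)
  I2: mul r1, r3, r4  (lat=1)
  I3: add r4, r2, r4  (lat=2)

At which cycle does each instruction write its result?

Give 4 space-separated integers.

I0 add r4: issue@1 deps=(None,None) exec_start@1 write@4
I1 add r3: issue@2 deps=(None,0) exec_start@4 write@7
I2 mul r1: issue@3 deps=(1,0) exec_start@7 write@8
I3 add r4: issue@4 deps=(None,0) exec_start@4 write@6

Answer: 4 7 8 6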